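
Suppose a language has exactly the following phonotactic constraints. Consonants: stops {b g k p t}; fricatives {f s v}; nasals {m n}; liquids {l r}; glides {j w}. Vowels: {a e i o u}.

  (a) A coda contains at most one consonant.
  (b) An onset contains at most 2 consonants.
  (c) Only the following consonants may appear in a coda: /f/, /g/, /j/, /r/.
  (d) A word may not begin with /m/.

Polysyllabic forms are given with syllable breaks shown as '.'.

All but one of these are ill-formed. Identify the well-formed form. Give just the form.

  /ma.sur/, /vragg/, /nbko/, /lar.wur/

/lar.wur/

/ma.sur/ — violates constraint (d): word begins with /m/ → ill-formed
/vragg/ — violates constraint (a): syllable 1 coda /gg/ has 2 consonants (> 1) → ill-formed
/nbko/ — violates constraint (b): syllable 1 onset /nbk/ has 3 consonants (> 2) → ill-formed
/lar.wur/ — σ1 onset /l/, coda /r/ ok; σ2 onset /w/, coda /r/ ok → well-formed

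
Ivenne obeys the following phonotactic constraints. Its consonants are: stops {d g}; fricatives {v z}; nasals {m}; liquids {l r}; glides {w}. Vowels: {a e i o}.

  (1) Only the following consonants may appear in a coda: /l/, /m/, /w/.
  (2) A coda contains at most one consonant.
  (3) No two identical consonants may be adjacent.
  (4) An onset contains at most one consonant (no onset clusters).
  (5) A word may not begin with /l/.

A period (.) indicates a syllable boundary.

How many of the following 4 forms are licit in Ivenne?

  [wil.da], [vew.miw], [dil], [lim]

3

[wil.da] — σ1 onset /w/, coda /l/ ok; σ2 onset /d/, coda /∅/ ok → licit
[vew.miw] — σ1 onset /v/, coda /w/ ok; σ2 onset /m/, coda /w/ ok → licit
[dil] — σ1 onset /d/, coda /l/ ok → licit
[lim] — violates constraint 5: word begins with /l/ → illicit
Licit: [wil.da], [vew.miw], [dil] → 3.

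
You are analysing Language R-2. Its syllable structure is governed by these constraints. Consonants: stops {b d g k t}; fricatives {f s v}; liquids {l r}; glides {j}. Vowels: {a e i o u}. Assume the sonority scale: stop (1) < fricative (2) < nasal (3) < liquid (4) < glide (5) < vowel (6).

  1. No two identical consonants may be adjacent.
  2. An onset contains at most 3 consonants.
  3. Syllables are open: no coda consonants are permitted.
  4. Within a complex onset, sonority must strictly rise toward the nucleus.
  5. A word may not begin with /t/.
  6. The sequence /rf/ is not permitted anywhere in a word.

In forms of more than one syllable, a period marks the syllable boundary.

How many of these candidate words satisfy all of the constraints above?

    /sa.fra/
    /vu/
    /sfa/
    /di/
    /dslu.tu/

4

/sa.fra/ — σ1 onset /s/, coda /∅/ ok; σ2 onset /fr/ (2→4 rises), coda /∅/ ok → phonotactically legal
/vu/ — σ1 onset /v/, coda /∅/ ok → phonotactically legal
/sfa/ — violates constraint 4: syllable 1 onset /sf/: /s/ (fricative, 2) → /f/ (fricative, 2) does not rise → phonotactically illegal
/di/ — σ1 onset /d/, coda /∅/ ok → phonotactically legal
/dslu.tu/ — σ1 onset /dsl/ (1→2→4 rises), coda /∅/ ok; σ2 onset /t/, coda /∅/ ok → phonotactically legal
Phonotactically legal: /sa.fra/, /vu/, /di/, /dslu.tu/ → 4.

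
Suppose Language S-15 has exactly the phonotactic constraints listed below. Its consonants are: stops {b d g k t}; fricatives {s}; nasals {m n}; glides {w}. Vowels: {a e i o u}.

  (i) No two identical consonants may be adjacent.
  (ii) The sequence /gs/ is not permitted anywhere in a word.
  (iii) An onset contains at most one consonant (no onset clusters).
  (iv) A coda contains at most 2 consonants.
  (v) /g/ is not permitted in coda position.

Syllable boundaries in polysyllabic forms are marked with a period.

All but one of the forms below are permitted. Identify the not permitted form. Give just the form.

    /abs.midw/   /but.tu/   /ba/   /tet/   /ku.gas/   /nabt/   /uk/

/abs.midw/ — σ1 onset /∅/, coda /bs/ (2C) ok; σ2 onset /m/, coda /dw/ (2C) ok → permitted
/but.tu/ — violates constraint (i): adjacent identical consonants /tt/ → not permitted
/ba/ — σ1 onset /b/, coda /∅/ ok → permitted
/tet/ — σ1 onset /t/, coda /t/ ok → permitted
/ku.gas/ — σ1 onset /k/, coda /∅/ ok; σ2 onset /g/, coda /s/ ok → permitted
/nabt/ — σ1 onset /n/, coda /bt/ (2C) ok → permitted
/uk/ — σ1 onset /∅/, coda /k/ ok → permitted

/but.tu/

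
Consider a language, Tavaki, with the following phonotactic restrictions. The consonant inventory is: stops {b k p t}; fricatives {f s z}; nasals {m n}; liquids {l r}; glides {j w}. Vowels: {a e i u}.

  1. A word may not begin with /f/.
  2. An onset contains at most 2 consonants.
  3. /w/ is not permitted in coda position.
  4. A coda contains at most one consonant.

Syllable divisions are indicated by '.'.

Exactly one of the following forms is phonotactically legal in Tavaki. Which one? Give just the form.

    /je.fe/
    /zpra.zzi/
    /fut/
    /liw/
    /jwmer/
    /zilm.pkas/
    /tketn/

/je.fe/

/je.fe/ — σ1 onset /j/, coda /∅/ ok; σ2 onset /f/, coda /∅/ ok → phonotactically legal
/zpra.zzi/ — violates constraint 2: syllable 1 onset /zpr/ has 3 consonants (> 2) → phonotactically illegal
/fut/ — violates constraint 1: word begins with /f/ → phonotactically illegal
/liw/ — violates constraint 3: syllable 1 coda contains /w/ → phonotactically illegal
/jwmer/ — violates constraint 2: syllable 1 onset /jwm/ has 3 consonants (> 2) → phonotactically illegal
/zilm.pkas/ — violates constraint 4: syllable 1 coda /lm/ has 2 consonants (> 1) → phonotactically illegal
/tketn/ — violates constraint 4: syllable 1 coda /tn/ has 2 consonants (> 1) → phonotactically illegal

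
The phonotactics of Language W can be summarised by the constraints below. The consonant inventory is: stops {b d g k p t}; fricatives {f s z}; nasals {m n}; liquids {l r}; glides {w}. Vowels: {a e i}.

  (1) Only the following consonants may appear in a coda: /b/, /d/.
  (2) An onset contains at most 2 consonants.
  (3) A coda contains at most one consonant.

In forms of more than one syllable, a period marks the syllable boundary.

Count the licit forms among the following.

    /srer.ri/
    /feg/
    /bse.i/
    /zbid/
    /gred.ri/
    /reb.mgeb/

4

/srer.ri/ — violates constraint 1: syllable 1 coda contains /r/, which is not a licensed coda consonant → illicit
/feg/ — violates constraint 1: syllable 1 coda contains /g/, which is not a licensed coda consonant → illicit
/bse.i/ — σ1 onset /bs/ (2C), coda /∅/ ok; σ2 onset /∅/, coda /∅/ ok → licit
/zbid/ — σ1 onset /zb/ (2C), coda /d/ ok → licit
/gred.ri/ — σ1 onset /gr/ (2C), coda /d/ ok; σ2 onset /r/, coda /∅/ ok → licit
/reb.mgeb/ — σ1 onset /r/, coda /b/ ok; σ2 onset /mg/ (2C), coda /b/ ok → licit
Licit: /bse.i/, /zbid/, /gred.ri/, /reb.mgeb/ → 4.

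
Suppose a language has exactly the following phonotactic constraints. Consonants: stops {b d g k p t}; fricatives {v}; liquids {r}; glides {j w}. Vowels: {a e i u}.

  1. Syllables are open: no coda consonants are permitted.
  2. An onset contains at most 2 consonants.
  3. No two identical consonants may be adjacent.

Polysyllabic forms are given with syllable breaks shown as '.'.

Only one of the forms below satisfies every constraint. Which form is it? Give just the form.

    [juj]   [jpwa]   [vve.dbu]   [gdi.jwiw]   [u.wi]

[juj] — violates constraint 1: syllable 1 coda /j/ has 1 consonant (> 0) → not permitted
[jpwa] — violates constraint 2: syllable 1 onset /jpw/ has 3 consonants (> 2) → not permitted
[vve.dbu] — violates constraint 3: adjacent identical consonants /vv/ → not permitted
[gdi.jwiw] — violates constraint 1: syllable 2 coda /w/ has 1 consonant (> 0) → not permitted
[u.wi] — σ1 onset /∅/, coda /∅/ ok; σ2 onset /w/, coda /∅/ ok → permitted

[u.wi]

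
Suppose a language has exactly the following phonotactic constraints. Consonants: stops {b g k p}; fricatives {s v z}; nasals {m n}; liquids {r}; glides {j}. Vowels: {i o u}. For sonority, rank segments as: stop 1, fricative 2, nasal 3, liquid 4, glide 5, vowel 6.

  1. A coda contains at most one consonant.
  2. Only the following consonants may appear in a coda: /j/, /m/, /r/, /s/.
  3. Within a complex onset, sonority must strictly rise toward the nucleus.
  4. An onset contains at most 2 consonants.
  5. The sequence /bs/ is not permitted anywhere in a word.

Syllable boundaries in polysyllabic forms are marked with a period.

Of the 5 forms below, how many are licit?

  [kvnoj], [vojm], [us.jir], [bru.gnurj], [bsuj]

1

[kvnoj] — violates constraint 4: syllable 1 onset /kvn/ has 3 consonants (> 2) → illicit
[vojm] — violates constraint 1: syllable 1 coda /jm/ has 2 consonants (> 1) → illicit
[us.jir] — σ1 onset /∅/, coda /s/ ok; σ2 onset /j/, coda /r/ ok → licit
[bru.gnurj] — violates constraint 1: syllable 2 coda /rj/ has 2 consonants (> 1) → illicit
[bsuj] — violates constraint 5: contains banned sequence /bs/ → illicit
Licit: [us.jir] → 1.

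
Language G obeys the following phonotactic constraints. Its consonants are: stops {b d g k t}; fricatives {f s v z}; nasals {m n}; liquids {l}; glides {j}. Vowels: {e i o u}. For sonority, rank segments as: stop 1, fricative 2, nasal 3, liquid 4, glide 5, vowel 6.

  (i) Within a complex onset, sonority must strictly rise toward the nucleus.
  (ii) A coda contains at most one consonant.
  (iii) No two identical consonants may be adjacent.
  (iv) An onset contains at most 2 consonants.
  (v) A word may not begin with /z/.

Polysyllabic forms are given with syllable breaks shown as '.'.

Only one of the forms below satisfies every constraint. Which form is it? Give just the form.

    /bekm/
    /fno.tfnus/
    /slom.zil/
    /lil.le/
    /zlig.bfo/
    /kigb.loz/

/slom.zil/

/bekm/ — violates constraint (ii): syllable 1 coda /km/ has 2 consonants (> 1) → ill-formed
/fno.tfnus/ — violates constraint (iv): syllable 2 onset /tfn/ has 3 consonants (> 2) → ill-formed
/slom.zil/ — σ1 onset /sl/ (2→4 rises), coda /m/ ok; σ2 onset /z/, coda /l/ ok → well-formed
/lil.le/ — violates constraint (iii): adjacent identical consonants /ll/ → ill-formed
/zlig.bfo/ — violates constraint (v): word begins with /z/ → ill-formed
/kigb.loz/ — violates constraint (ii): syllable 1 coda /gb/ has 2 consonants (> 1) → ill-formed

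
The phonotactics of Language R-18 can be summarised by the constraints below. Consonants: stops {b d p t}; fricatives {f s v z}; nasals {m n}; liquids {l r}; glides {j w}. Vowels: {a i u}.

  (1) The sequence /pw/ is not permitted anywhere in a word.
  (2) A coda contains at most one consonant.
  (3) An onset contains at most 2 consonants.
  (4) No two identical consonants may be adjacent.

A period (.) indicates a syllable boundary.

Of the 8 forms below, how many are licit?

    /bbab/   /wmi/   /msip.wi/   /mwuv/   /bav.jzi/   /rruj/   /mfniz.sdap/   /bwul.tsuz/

/bbab/ — violates constraint 4: adjacent identical consonants /bb/ → illicit
/wmi/ — σ1 onset /wm/ (2C), coda /∅/ ok → licit
/msip.wi/ — violates constraint 1: contains banned sequence /pw/ → illicit
/mwuv/ — σ1 onset /mw/ (2C), coda /v/ ok → licit
/bav.jzi/ — σ1 onset /b/, coda /v/ ok; σ2 onset /jz/ (2C), coda /∅/ ok → licit
/rruj/ — violates constraint 4: adjacent identical consonants /rr/ → illicit
/mfniz.sdap/ — violates constraint 3: syllable 1 onset /mfn/ has 3 consonants (> 2) → illicit
/bwul.tsuz/ — σ1 onset /bw/ (2C), coda /l/ ok; σ2 onset /ts/ (2C), coda /z/ ok → licit
Licit: /wmi/, /mwuv/, /bav.jzi/, /bwul.tsuz/ → 4.

4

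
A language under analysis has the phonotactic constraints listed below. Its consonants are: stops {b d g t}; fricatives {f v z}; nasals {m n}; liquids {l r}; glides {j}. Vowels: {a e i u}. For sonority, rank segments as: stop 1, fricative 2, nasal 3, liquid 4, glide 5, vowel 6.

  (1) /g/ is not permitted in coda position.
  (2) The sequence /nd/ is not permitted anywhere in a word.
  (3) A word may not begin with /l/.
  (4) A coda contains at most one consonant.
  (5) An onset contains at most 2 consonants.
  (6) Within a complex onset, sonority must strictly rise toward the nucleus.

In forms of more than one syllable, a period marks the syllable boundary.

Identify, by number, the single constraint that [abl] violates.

4

[abl]: syllable 1 coda /bl/ has 2 consonants (> 1).
This is a violation of constraint 4: "A coda contains at most one consonant."
The remaining constraints (1, 2, 3, 5, 6) are satisfied.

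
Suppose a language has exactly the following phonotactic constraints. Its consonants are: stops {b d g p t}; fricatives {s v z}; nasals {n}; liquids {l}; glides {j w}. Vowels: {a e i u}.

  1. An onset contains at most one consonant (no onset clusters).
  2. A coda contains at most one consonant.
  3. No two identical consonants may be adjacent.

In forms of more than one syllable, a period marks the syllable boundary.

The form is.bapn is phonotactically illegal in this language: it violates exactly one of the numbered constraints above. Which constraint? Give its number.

2

is.bapn: syllable 2 coda /pn/ has 2 consonants (> 1).
This is a violation of constraint 2: "A coda contains at most one consonant."
The remaining constraints (1, 3) are satisfied.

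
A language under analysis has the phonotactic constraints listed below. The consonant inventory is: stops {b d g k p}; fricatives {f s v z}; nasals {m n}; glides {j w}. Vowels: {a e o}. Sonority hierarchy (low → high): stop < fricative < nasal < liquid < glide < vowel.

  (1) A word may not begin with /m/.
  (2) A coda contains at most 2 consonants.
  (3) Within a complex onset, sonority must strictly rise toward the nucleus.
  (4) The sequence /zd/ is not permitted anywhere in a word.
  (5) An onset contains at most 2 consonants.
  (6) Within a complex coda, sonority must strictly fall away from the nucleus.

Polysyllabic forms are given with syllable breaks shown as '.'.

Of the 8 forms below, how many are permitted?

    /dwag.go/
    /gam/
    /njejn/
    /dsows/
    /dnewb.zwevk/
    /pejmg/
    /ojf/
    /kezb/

7

/dwag.go/ — σ1 onset /dw/ (1→5 rises), coda /g/ ok; σ2 onset /g/, coda /∅/ ok → permitted
/gam/ — σ1 onset /g/, coda /m/ ok → permitted
/njejn/ — σ1 onset /nj/ (3→5 rises), coda /jn/ (5→3 falls) ok → permitted
/dsows/ — σ1 onset /ds/ (1→2 rises), coda /ws/ (5→2 falls) ok → permitted
/dnewb.zwevk/ — σ1 onset /dn/ (1→3 rises), coda /wb/ (5→1 falls) ok; σ2 onset /zw/ (2→5 rises), coda /vk/ (2→1 falls) ok → permitted
/pejmg/ — violates constraint 2: syllable 1 coda /jmg/ has 3 consonants (> 2) → not permitted
/ojf/ — σ1 onset /∅/, coda /jf/ (5→2 falls) ok → permitted
/kezb/ — σ1 onset /k/, coda /zb/ (2→1 falls) ok → permitted
Permitted: /dwag.go/, /gam/, /njejn/, /dsows/, /dnewb.zwevk/, /ojf/, /kezb/ → 7.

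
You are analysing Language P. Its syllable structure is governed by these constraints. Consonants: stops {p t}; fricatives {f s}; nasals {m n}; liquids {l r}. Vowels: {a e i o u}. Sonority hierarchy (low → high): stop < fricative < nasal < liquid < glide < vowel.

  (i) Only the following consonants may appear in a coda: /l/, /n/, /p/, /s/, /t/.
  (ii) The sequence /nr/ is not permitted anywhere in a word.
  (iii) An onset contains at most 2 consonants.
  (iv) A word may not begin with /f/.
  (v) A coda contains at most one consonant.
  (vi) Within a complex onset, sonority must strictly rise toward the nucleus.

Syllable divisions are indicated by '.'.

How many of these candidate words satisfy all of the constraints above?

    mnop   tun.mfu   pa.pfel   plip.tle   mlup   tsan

mnop — violates constraint (vi): syllable 1 onset /mn/: /m/ (nasal, 3) → /n/ (nasal, 3) does not rise → phonotactically illegal
tun.mfu — violates constraint (vi): syllable 2 onset /mf/: /m/ (nasal, 3) → /f/ (fricative, 2) does not rise → phonotactically illegal
pa.pfel — σ1 onset /p/, coda /∅/ ok; σ2 onset /pf/ (1→2 rises), coda /l/ ok → phonotactically legal
plip.tle — σ1 onset /pl/ (1→4 rises), coda /p/ ok; σ2 onset /tl/ (1→4 rises), coda /∅/ ok → phonotactically legal
mlup — σ1 onset /ml/ (3→4 rises), coda /p/ ok → phonotactically legal
tsan — σ1 onset /ts/ (1→2 rises), coda /n/ ok → phonotactically legal
Phonotactically legal: pa.pfel, plip.tle, mlup, tsan → 4.

4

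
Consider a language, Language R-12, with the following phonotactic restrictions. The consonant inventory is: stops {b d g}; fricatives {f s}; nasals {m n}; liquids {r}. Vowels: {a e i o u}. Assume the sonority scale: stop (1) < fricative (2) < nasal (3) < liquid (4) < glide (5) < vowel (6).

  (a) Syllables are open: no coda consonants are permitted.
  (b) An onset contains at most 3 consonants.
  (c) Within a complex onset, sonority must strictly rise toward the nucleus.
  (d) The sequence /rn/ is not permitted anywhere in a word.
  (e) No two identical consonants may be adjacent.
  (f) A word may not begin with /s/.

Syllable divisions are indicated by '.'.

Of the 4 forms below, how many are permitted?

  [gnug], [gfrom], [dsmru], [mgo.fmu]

0

[gnug] — violates constraint (a): syllable 1 coda /g/ has 1 consonant (> 0) → not permitted
[gfrom] — violates constraint (a): syllable 1 coda /m/ has 1 consonant (> 0) → not permitted
[dsmru] — violates constraint (b): syllable 1 onset /dsmr/ has 4 consonants (> 3) → not permitted
[mgo.fmu] — violates constraint (c): syllable 1 onset /mg/: /m/ (nasal, 3) → /g/ (stop, 1) does not rise → not permitted
No form is permitted → 0.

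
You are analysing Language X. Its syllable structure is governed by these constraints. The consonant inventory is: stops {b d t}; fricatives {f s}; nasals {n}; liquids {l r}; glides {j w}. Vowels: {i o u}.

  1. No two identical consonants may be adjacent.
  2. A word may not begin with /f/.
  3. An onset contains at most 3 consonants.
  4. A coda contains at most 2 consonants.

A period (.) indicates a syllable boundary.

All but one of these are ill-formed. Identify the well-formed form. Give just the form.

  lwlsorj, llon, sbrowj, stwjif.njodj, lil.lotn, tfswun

sbrowj

lwlsorj — violates constraint 3: syllable 1 onset /lwls/ has 4 consonants (> 3) → ill-formed
llon — violates constraint 1: adjacent identical consonants /ll/ → ill-formed
sbrowj — σ1 onset /sbr/ (3C), coda /wj/ (2C) ok → well-formed
stwjif.njodj — violates constraint 3: syllable 1 onset /stwj/ has 4 consonants (> 3) → ill-formed
lil.lotn — violates constraint 1: adjacent identical consonants /ll/ → ill-formed
tfswun — violates constraint 3: syllable 1 onset /tfsw/ has 4 consonants (> 3) → ill-formed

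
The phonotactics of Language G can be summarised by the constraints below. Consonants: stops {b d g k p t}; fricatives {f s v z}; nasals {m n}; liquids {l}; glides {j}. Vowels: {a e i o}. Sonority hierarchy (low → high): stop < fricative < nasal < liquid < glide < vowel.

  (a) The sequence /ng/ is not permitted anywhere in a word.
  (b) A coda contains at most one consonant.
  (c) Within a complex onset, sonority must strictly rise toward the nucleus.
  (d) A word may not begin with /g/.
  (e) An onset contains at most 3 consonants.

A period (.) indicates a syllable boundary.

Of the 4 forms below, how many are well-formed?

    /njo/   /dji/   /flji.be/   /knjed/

4

/njo/ — σ1 onset /nj/ (3→5 rises), coda /∅/ ok → well-formed
/dji/ — σ1 onset /dj/ (1→5 rises), coda /∅/ ok → well-formed
/flji.be/ — σ1 onset /flj/ (2→4→5 rises), coda /∅/ ok; σ2 onset /b/, coda /∅/ ok → well-formed
/knjed/ — σ1 onset /knj/ (1→3→5 rises), coda /d/ ok → well-formed
Well-formed: /njo/, /dji/, /flji.be/, /knjed/ → 4.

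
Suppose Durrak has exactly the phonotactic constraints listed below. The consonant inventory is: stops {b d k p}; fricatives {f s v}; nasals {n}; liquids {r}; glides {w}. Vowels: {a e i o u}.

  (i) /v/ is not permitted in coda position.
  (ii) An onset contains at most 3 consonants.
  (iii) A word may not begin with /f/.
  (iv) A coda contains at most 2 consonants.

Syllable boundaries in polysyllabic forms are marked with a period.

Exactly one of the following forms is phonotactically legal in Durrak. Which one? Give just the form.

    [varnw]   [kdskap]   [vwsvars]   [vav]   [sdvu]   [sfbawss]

[sdvu]

[varnw] — violates constraint (iv): syllable 1 coda /rnw/ has 3 consonants (> 2) → phonotactically illegal
[kdskap] — violates constraint (ii): syllable 1 onset /kdsk/ has 4 consonants (> 3) → phonotactically illegal
[vwsvars] — violates constraint (ii): syllable 1 onset /vwsv/ has 4 consonants (> 3) → phonotactically illegal
[vav] — violates constraint (i): syllable 1 coda contains /v/ → phonotactically illegal
[sdvu] — σ1 onset /sdv/ (3C), coda /∅/ ok → phonotactically legal
[sfbawss] — violates constraint (iv): syllable 1 coda /wss/ has 3 consonants (> 2) → phonotactically illegal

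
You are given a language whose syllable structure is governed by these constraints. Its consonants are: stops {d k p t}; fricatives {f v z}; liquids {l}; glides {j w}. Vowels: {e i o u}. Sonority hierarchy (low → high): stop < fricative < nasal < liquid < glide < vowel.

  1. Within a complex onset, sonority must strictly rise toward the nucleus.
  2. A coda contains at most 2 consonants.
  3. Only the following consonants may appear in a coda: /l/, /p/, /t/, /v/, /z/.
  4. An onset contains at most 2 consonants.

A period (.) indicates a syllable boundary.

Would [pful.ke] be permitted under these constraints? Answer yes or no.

yes

[pful.ke] — σ1 onset /pf/ (1→2 rises), coda /l/ ok; σ2 onset /k/, coda /∅/ ok → permitted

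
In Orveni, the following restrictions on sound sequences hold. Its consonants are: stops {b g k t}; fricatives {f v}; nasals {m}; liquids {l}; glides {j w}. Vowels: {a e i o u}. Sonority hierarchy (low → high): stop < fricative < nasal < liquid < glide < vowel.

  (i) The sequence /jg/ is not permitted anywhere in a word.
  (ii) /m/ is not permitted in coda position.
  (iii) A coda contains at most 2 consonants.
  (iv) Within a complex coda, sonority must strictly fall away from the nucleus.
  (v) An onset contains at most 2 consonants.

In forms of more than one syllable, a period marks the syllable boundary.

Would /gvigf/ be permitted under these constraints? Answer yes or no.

no

/gvigf/ — violates constraint (iv): syllable 1 coda /gf/: /g/ (stop, 1) → /f/ (fricative, 2) does not fall → not permitted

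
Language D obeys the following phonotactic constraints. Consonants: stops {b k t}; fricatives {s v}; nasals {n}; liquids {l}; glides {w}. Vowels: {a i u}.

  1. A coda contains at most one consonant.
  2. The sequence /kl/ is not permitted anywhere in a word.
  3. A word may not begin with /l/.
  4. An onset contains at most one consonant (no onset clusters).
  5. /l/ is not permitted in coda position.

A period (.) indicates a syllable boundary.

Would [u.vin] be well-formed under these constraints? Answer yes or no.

yes

[u.vin] — σ1 onset /∅/, coda /∅/ ok; σ2 onset /v/, coda /n/ ok → well-formed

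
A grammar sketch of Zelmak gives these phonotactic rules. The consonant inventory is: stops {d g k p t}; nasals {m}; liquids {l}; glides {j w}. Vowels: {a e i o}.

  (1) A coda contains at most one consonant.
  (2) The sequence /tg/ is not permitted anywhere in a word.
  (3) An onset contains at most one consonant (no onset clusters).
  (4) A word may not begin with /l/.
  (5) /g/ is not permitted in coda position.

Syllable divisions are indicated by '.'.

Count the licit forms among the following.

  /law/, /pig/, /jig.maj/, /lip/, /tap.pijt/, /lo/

0

/law/ — violates constraint 4: word begins with /l/ → illicit
/pig/ — violates constraint 5: syllable 1 coda contains /g/ → illicit
/jig.maj/ — violates constraint 5: syllable 1 coda contains /g/ → illicit
/lip/ — violates constraint 4: word begins with /l/ → illicit
/tap.pijt/ — violates constraint 1: syllable 2 coda /jt/ has 2 consonants (> 1) → illicit
/lo/ — violates constraint 4: word begins with /l/ → illicit
No form is licit → 0.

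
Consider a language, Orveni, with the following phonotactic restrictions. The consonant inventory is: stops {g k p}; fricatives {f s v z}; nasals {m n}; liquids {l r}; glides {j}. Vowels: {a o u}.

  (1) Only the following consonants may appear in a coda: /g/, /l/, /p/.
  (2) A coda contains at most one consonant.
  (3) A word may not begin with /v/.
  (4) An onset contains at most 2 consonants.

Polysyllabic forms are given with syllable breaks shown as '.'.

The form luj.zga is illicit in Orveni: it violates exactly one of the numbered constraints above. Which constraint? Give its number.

luj.zga: syllable 1 coda contains /j/, which is not a licensed coda consonant.
This is a violation of constraint 1: "Only the following consonants may appear in a coda: /g/, /l/, /p/."
The remaining constraints (2, 3, 4) are satisfied.

1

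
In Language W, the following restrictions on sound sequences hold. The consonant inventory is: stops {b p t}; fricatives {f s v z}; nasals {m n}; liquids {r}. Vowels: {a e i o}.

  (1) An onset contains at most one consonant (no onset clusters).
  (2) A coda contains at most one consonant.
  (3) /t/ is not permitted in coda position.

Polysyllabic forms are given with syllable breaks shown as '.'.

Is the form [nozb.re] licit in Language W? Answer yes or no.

no

[nozb.re] — violates constraint 2: syllable 1 coda /zb/ has 2 consonants (> 1) → illicit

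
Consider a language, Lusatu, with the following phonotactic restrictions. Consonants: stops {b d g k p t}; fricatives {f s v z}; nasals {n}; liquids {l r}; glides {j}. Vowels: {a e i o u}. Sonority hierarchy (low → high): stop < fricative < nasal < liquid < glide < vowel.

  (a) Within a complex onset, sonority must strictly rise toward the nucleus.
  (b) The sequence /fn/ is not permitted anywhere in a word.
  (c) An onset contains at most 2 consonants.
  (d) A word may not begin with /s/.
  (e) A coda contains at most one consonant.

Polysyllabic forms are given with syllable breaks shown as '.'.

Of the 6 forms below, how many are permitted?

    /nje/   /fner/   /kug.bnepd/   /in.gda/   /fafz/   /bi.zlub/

/nje/ — σ1 onset /nj/ (3→5 rises), coda /∅/ ok → permitted
/fner/ — violates constraint (b): contains banned sequence /fn/ → not permitted
/kug.bnepd/ — violates constraint (e): syllable 2 coda /pd/ has 2 consonants (> 1) → not permitted
/in.gda/ — violates constraint (a): syllable 2 onset /gd/: /g/ (stop, 1) → /d/ (stop, 1) does not rise → not permitted
/fafz/ — violates constraint (e): syllable 1 coda /fz/ has 2 consonants (> 1) → not permitted
/bi.zlub/ — σ1 onset /b/, coda /∅/ ok; σ2 onset /zl/ (2→4 rises), coda /b/ ok → permitted
Permitted: /nje/, /bi.zlub/ → 2.

2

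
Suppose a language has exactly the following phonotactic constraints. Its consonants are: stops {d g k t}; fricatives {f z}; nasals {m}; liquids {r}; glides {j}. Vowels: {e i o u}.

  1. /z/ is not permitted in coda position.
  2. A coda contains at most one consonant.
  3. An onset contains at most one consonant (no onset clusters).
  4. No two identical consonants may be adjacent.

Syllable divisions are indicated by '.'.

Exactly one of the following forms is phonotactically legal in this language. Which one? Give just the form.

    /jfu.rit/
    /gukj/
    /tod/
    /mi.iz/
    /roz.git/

/jfu.rit/ — violates constraint 3: syllable 1 onset /jf/ has 2 consonants (> 1) → phonotactically illegal
/gukj/ — violates constraint 2: syllable 1 coda /kj/ has 2 consonants (> 1) → phonotactically illegal
/tod/ — σ1 onset /t/, coda /d/ ok → phonotactically legal
/mi.iz/ — violates constraint 1: syllable 2 coda contains /z/ → phonotactically illegal
/roz.git/ — violates constraint 1: syllable 1 coda contains /z/ → phonotactically illegal

/tod/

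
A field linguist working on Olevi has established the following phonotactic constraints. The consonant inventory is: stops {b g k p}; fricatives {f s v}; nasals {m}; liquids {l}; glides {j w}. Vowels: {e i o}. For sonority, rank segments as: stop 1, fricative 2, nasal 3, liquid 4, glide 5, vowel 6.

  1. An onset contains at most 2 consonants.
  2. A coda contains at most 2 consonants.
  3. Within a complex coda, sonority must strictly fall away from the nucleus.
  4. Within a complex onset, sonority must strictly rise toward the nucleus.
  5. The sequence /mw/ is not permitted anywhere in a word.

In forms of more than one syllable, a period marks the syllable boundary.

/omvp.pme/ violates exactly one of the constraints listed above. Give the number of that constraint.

2

/omvp.pme/: syllable 1 coda /mvp/ has 3 consonants (> 2).
This is a violation of constraint 2: "A coda contains at most 2 consonants."
The remaining constraints (1, 3, 4, 5) are satisfied.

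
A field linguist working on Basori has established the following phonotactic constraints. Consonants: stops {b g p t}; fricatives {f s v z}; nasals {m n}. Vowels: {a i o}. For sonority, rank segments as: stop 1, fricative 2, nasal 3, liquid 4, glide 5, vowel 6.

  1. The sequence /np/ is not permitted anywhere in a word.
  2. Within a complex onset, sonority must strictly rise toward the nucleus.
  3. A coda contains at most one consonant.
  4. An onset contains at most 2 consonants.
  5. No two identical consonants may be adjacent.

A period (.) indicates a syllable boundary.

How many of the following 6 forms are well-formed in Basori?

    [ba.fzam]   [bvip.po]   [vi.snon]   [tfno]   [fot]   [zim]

3

[ba.fzam] — violates constraint 2: syllable 2 onset /fz/: /f/ (fricative, 2) → /z/ (fricative, 2) does not rise → ill-formed
[bvip.po] — violates constraint 5: adjacent identical consonants /pp/ → ill-formed
[vi.snon] — σ1 onset /v/, coda /∅/ ok; σ2 onset /sn/ (2→3 rises), coda /n/ ok → well-formed
[tfno] — violates constraint 4: syllable 1 onset /tfn/ has 3 consonants (> 2) → ill-formed
[fot] — σ1 onset /f/, coda /t/ ok → well-formed
[zim] — σ1 onset /z/, coda /m/ ok → well-formed
Well-formed: [vi.snon], [fot], [zim] → 3.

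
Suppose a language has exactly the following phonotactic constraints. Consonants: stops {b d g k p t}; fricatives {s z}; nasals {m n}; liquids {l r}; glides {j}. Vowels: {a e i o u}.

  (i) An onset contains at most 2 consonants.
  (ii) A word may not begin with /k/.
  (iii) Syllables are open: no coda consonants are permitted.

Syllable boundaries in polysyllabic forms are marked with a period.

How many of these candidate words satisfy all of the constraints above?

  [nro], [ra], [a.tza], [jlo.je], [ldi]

5

[nro] — σ1 onset /nr/ (2C), coda /∅/ ok → well-formed
[ra] — σ1 onset /r/, coda /∅/ ok → well-formed
[a.tza] — σ1 onset /∅/, coda /∅/ ok; σ2 onset /tz/ (2C), coda /∅/ ok → well-formed
[jlo.je] — σ1 onset /jl/ (2C), coda /∅/ ok; σ2 onset /j/, coda /∅/ ok → well-formed
[ldi] — σ1 onset /ld/ (2C), coda /∅/ ok → well-formed
Well-formed: [nro], [ra], [a.tza], [jlo.je], [ldi] → 5.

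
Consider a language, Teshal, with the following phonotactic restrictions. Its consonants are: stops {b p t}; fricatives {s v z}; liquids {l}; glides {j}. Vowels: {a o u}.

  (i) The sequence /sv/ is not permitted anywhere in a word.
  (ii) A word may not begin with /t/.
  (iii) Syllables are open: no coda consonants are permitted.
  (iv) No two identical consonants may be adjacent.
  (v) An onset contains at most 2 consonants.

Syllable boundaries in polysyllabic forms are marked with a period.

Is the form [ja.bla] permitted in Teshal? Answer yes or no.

[ja.bla] — σ1 onset /j/, coda /∅/ ok; σ2 onset /bl/ (2C), coda /∅/ ok → permitted

yes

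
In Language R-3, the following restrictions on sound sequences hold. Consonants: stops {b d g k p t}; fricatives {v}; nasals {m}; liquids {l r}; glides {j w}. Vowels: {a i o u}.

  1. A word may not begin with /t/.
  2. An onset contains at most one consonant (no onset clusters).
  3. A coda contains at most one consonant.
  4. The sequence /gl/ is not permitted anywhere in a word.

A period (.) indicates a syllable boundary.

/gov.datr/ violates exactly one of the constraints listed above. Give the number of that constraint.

3

/gov.datr/: syllable 2 coda /tr/ has 2 consonants (> 1).
This is a violation of constraint 3: "A coda contains at most one consonant."
The remaining constraints (1, 2, 4) are satisfied.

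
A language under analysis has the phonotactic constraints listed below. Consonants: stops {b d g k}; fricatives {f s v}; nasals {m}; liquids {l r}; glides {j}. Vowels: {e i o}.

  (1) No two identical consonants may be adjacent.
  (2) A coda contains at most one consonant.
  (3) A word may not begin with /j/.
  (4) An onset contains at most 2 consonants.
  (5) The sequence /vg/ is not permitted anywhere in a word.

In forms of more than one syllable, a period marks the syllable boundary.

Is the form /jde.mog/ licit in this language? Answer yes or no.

/jde.mog/ — violates constraint 3: word begins with /j/ → illicit

no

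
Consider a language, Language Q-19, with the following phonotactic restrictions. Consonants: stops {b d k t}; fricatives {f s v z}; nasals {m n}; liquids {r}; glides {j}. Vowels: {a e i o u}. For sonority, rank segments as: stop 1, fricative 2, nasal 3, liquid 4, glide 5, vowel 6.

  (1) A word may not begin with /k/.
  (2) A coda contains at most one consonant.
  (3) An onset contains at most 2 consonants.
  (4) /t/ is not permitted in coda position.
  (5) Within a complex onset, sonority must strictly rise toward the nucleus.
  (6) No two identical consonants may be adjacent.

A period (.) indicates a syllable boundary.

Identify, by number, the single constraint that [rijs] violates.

2

[rijs]: syllable 1 coda /js/ has 2 consonants (> 1).
This is a violation of constraint 2: "A coda contains at most one consonant."
The remaining constraints (1, 3, 4, 5, 6) are satisfied.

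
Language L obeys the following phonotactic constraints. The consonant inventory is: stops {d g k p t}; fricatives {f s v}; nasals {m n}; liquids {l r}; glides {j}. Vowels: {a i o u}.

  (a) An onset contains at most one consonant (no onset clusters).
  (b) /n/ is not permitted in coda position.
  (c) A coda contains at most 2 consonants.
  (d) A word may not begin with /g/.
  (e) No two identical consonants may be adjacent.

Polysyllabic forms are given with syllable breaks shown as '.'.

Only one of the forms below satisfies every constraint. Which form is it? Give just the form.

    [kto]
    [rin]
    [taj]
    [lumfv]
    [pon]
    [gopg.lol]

[kto] — violates constraint (a): syllable 1 onset /kt/ has 2 consonants (> 1) → ill-formed
[rin] — violates constraint (b): syllable 1 coda contains /n/ → ill-formed
[taj] — σ1 onset /t/, coda /j/ ok → well-formed
[lumfv] — violates constraint (c): syllable 1 coda /mfv/ has 3 consonants (> 2) → ill-formed
[pon] — violates constraint (b): syllable 1 coda contains /n/ → ill-formed
[gopg.lol] — violates constraint (d): word begins with /g/ → ill-formed

[taj]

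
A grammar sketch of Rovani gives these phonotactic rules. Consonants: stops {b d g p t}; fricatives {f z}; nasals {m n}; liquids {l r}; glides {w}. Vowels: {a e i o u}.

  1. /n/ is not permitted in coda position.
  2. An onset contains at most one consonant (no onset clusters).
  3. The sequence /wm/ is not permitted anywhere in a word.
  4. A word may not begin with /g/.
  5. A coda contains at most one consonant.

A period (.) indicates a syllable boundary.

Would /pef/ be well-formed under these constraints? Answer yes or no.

yes

/pef/ — σ1 onset /p/, coda /f/ ok → well-formed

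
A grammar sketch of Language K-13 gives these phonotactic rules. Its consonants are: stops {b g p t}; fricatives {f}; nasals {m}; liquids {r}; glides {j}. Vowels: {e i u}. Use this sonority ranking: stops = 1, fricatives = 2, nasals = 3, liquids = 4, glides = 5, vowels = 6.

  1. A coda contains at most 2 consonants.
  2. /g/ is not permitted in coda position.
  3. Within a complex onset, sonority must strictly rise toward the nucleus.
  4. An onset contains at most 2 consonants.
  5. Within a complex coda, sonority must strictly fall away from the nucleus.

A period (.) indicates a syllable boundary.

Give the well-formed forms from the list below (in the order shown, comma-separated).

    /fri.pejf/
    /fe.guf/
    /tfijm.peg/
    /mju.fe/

/fri.pejf/, /fe.guf/, /mju.fe/

/fri.pejf/ — σ1 onset /fr/ (2→4 rises), coda /∅/ ok; σ2 onset /p/, coda /jf/ (5→2 falls) ok → well-formed
/fe.guf/ — σ1 onset /f/, coda /∅/ ok; σ2 onset /g/, coda /f/ ok → well-formed
/tfijm.peg/ — violates constraint 2: syllable 2 coda contains /g/ → ill-formed
/mju.fe/ — σ1 onset /mj/ (3→5 rises), coda /∅/ ok; σ2 onset /f/, coda /∅/ ok → well-formed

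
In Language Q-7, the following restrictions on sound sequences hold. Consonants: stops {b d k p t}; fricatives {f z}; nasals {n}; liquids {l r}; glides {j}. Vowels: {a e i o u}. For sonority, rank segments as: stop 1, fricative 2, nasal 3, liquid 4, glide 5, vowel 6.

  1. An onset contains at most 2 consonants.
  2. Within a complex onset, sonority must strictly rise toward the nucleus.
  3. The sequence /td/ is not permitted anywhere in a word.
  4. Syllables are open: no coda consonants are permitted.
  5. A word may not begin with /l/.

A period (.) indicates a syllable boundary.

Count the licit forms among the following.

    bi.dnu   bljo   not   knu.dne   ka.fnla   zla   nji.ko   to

5

bi.dnu — σ1 onset /b/, coda /∅/ ok; σ2 onset /dn/ (1→3 rises), coda /∅/ ok → licit
bljo — violates constraint 1: syllable 1 onset /blj/ has 3 consonants (> 2) → illicit
not — violates constraint 4: syllable 1 coda /t/ has 1 consonant (> 0) → illicit
knu.dne — σ1 onset /kn/ (1→3 rises), coda /∅/ ok; σ2 onset /dn/ (1→3 rises), coda /∅/ ok → licit
ka.fnla — violates constraint 1: syllable 2 onset /fnl/ has 3 consonants (> 2) → illicit
zla — σ1 onset /zl/ (2→4 rises), coda /∅/ ok → licit
nji.ko — σ1 onset /nj/ (3→5 rises), coda /∅/ ok; σ2 onset /k/, coda /∅/ ok → licit
to — σ1 onset /t/, coda /∅/ ok → licit
Licit: bi.dnu, knu.dne, zla, nji.ko, to → 5.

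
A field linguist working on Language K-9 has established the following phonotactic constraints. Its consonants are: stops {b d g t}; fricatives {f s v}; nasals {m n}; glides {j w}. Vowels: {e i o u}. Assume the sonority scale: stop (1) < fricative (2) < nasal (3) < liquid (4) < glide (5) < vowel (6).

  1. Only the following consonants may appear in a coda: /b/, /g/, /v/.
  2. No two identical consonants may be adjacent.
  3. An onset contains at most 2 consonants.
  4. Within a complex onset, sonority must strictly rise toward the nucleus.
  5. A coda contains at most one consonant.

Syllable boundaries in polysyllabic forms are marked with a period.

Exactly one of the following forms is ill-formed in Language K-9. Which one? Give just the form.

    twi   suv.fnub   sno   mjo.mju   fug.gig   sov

fug.gig

twi — σ1 onset /tw/ (1→5 rises), coda /∅/ ok → well-formed
suv.fnub — σ1 onset /s/, coda /v/ ok; σ2 onset /fn/ (2→3 rises), coda /b/ ok → well-formed
sno — σ1 onset /sn/ (2→3 rises), coda /∅/ ok → well-formed
mjo.mju — σ1 onset /mj/ (3→5 rises), coda /∅/ ok; σ2 onset /mj/ (3→5 rises), coda /∅/ ok → well-formed
fug.gig — violates constraint 2: adjacent identical consonants /gg/ → ill-formed
sov — σ1 onset /s/, coda /v/ ok → well-formed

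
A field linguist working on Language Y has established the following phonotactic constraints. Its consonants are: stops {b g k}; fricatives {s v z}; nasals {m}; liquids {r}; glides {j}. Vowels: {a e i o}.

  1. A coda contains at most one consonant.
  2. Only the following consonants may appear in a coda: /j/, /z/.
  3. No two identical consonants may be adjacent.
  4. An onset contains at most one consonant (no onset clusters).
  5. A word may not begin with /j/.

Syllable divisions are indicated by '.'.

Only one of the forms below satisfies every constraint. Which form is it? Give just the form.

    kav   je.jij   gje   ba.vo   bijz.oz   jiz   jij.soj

ba.vo

kav — violates constraint 2: syllable 1 coda contains /v/, which is not a licensed coda consonant → illicit
je.jij — violates constraint 5: word begins with /j/ → illicit
gje — violates constraint 4: syllable 1 onset /gj/ has 2 consonants (> 1) → illicit
ba.vo — σ1 onset /b/, coda /∅/ ok; σ2 onset /v/, coda /∅/ ok → licit
bijz.oz — violates constraint 1: syllable 1 coda /jz/ has 2 consonants (> 1) → illicit
jiz — violates constraint 5: word begins with /j/ → illicit
jij.soj — violates constraint 5: word begins with /j/ → illicit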